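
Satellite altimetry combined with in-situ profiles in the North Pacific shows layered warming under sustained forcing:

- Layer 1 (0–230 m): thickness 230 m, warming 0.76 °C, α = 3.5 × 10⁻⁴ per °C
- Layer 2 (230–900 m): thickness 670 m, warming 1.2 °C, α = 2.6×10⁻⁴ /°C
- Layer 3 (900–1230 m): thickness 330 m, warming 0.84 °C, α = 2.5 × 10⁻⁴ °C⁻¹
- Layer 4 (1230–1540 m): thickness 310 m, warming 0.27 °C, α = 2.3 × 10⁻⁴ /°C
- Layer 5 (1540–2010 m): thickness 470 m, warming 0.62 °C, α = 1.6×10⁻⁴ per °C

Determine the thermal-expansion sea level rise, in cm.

Layer 1: 0.76 × 230 × 3.5×10⁻⁴ = 0.06118 m
Layer 2: 1.2 × 2.6×10⁻⁴ × 670 = 0.20904 m
2.5×10⁻⁴ × 0.84 × 330 = 0.06930 m
0.27 × 2.3×10⁻⁴ × 310 = 0.019251 m
Layer 5: 0.62 × 470 × 1.6×10⁻⁴ = 0.046624 m
Δh = 0.06118 + 0.20904 + 0.06930 + 0.019251 + 0.046624 = 0.405395 m ≈ 40.5 cm

Δh ≈ 40.5 cm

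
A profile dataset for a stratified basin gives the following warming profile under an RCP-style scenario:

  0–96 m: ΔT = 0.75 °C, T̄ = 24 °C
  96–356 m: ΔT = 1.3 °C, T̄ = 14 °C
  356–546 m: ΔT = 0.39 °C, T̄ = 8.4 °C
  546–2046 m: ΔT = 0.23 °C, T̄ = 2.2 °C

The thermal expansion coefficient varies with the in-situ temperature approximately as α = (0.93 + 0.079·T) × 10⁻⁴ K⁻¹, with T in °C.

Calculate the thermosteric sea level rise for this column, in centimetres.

Layer 1: α = (0.93 + 0.079×24)×10⁻⁴ = 2.826×10⁻⁴ K⁻¹
Layer 2: α = (0.93 + 0.079×14)×10⁻⁴ = 2.036×10⁻⁴ K⁻¹
Layer 3: α = (0.93 + 0.079×8.4)×10⁻⁴ = 1.5936×10⁻⁴ K⁻¹
Layer 4: α = (0.93 + 0.079×2.2)×10⁻⁴ = 1.1038×10⁻⁴ K⁻¹
Layer 1: 2.826×10⁻⁴ × 0.75 × 96 = 0.0203472 m
Layer 2: 1.3 × 2.036×10⁻⁴ × 260 = 0.0688168 m
356–546 m: 190 × 0.39 × 1.5936×10⁻⁴ = 0.011808576 m
0.23 × 1.1038×10⁻⁴ × 1500 = 0.0380811 m
Δh = 0.0203472 + 0.0688168 + 0.011808576 + 0.0380811 = 0.139053676 m

Δh ≈ 13.9 cm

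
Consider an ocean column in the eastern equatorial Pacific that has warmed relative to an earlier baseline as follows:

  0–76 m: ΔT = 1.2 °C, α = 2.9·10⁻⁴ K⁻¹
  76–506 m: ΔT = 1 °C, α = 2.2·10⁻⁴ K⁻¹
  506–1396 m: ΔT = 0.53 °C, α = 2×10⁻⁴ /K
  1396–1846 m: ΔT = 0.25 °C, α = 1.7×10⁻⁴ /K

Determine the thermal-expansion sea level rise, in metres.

0.235 m

0–76 m: 76 × 1.2 × 2.9×10⁻⁴ = 0.026448 m
76–506 m: 2.2×10⁻⁴ × 430 × 1 = 0.09460 m
890 × 0.53 × 2×10⁻⁴ = 0.09434 m
Layer 4: 450 × 0.25 × 1.7×10⁻⁴ = 0.019125 m
Δh = 0.026448 + 0.09460 + 0.09434 + 0.019125 = 0.234513 m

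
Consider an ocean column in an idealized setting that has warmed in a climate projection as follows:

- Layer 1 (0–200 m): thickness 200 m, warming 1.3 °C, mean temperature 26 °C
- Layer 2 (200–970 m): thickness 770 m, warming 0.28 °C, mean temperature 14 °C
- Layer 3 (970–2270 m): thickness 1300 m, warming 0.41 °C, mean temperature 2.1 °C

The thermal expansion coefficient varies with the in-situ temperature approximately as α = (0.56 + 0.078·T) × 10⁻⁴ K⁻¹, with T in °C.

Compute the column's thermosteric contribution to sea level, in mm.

140 mm

Layer 1: α = (0.56 + 0.078×26)×10⁻⁴ = 2.588×10⁻⁴ K⁻¹
Layer 2: α = (0.56 + 0.078×14)×10⁻⁴ = 1.652×10⁻⁴ K⁻¹
Layer 3: α = (0.56 + 0.078×2.1)×10⁻⁴ = 0.7238×10⁻⁴ K⁻¹
2.588×10⁻⁴ × 200 × 1.3 = 0.067288 m
200–970 m: 0.28 × 1.652×10⁻⁴ × 770 = 0.03561712 m
0.41 × 0.7238×10⁻⁴ × 1300 = 0.03857854 m
Δh = 0.067288 + 0.03561712 + 0.03857854 = 0.14148366 m ≈ 140 mm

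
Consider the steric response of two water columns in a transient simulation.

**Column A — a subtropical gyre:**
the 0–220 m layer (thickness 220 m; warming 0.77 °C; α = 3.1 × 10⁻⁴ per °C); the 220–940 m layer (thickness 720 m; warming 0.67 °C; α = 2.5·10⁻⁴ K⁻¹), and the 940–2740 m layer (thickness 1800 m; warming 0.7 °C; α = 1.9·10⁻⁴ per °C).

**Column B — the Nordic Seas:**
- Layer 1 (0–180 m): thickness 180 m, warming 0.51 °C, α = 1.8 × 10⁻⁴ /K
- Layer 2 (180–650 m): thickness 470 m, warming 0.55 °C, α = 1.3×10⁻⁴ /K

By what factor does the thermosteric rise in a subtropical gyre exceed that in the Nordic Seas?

a factor of 8.2

A 0–220 m: 220 × 0.77 × 3.1×10⁻⁴ = 0.052514 m
A 220–940 m: 2.5×10⁻⁴ × 720 × 0.67 = 0.12060 m
A 940–2740 m: 0.7 × 1800 × 1.9×10⁻⁴ = 0.23940 m
A total: 0.412514 m
B 0–180 m: 0.51 × 1.8×10⁻⁴ × 180 = 0.016524 m
B 470 × 1.3×10⁻⁴ × 0.55 = 0.033605 m
B total: 0.050129 m
Ratio: 0.412514 / 0.050129 ≈ 8.229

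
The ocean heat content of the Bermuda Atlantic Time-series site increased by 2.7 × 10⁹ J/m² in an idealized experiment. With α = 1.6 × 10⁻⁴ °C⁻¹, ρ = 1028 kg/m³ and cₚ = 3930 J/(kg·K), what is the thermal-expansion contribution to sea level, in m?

Δh = 0.11 m

Δh = αQ/(ρcₚ) = 1.6×10⁻⁴ × 2.7×10⁹ / (1028 × 3930) ≈ 0.10693 m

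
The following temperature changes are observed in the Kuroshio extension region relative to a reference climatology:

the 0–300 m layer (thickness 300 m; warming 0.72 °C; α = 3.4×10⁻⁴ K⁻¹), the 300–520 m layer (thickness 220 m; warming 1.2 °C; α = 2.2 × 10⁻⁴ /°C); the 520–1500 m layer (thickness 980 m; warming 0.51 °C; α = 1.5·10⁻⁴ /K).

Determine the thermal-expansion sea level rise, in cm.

Δh ≈ 20.6 cm

0.72 × 300 × 3.4×10⁻⁴ = 0.07344 m
300–520 m: 2.2×10⁻⁴ × 220 × 1.2 = 0.05808 m
1.5×10⁻⁴ × 980 × 0.51 = 0.07497 m
Δh = 0.07344 + 0.05808 + 0.07497 = 0.20649 m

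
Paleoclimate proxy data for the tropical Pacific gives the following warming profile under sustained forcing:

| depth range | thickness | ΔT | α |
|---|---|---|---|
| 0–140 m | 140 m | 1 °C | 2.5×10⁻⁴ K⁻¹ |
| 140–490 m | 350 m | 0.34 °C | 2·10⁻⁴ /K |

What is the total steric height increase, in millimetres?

0–140 m: 140 × 1 × 2.5×10⁻⁴ = 0.03500 m
Layer 2: 350 × 0.34 × 2×10⁻⁴ = 0.02380 m
Δh = 0.03500 + 0.02380 = 0.05880 m ≈ 59 mm

Δh ≈ 59 mm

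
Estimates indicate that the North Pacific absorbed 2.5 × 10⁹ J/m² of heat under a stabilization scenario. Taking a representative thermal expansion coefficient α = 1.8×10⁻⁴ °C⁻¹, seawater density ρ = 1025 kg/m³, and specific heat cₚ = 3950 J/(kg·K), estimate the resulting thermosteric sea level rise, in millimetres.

about 111 mm

Δh = αQ/(ρcₚ) = 1.8×10⁻⁴ × 2.5×10⁹ / (1025 × 3950) ≈ 0.11115 m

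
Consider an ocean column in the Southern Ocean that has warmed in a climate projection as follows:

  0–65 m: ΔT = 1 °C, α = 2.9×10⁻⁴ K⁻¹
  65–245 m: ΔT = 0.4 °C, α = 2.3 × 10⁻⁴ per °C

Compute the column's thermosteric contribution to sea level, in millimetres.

Δh ≈ 35 mm

1 × 2.9×10⁻⁴ × 65 = 0.01885 m
Layer 2: 2.3×10⁻⁴ × 180 × 0.4 = 0.01656 m
Δh = 0.01885 + 0.01656 = 0.03541 m ≈ 35 mm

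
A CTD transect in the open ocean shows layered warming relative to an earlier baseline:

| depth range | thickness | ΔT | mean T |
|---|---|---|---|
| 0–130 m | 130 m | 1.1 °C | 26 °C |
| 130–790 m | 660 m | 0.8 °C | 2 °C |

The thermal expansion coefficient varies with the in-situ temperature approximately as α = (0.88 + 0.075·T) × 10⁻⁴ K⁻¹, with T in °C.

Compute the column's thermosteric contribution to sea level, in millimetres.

95 mm

Layer 1: α = (0.88 + 0.075×26)×10⁻⁴ = 2.83×10⁻⁴ K⁻¹
Layer 2: α = (0.88 + 0.075×2)×10⁻⁴ = 1.03×10⁻⁴ K⁻¹
Layer 1: 130 × 2.83×10⁻⁴ × 1.1 = 0.040469 m
130–790 m: 1.03×10⁻⁴ × 0.8 × 660 = 0.054384 m
Δh = 0.040469 + 0.054384 = 0.094853 m ≈ 95 mm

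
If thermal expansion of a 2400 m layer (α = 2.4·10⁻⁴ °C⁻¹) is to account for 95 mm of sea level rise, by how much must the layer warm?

ΔT ≈ 0.165 K

ΔT = Δh/(αH) = 0.095 / (2.4×10⁻⁴ × 2400) ≈ 0.1649 K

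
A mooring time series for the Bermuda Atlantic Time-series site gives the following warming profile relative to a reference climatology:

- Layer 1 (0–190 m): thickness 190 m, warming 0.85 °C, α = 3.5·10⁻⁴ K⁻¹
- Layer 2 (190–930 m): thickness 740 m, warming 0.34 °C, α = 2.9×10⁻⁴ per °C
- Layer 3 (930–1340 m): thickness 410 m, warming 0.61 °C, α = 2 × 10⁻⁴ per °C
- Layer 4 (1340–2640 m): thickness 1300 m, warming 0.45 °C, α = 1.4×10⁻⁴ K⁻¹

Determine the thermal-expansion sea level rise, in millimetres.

190 × 3.5×10⁻⁴ × 0.85 = 0.056525 m
740 × 2.9×10⁻⁴ × 0.34 = 0.072964 m
Layer 3: 0.61 × 410 × 2×10⁻⁴ = 0.05002 m
Layer 4: 1300 × 0.45 × 1.4×10⁻⁴ = 0.08190 m
Δh = 0.056525 + 0.072964 + 0.05002 + 0.08190 = 0.261409 m

Δh = 261 mm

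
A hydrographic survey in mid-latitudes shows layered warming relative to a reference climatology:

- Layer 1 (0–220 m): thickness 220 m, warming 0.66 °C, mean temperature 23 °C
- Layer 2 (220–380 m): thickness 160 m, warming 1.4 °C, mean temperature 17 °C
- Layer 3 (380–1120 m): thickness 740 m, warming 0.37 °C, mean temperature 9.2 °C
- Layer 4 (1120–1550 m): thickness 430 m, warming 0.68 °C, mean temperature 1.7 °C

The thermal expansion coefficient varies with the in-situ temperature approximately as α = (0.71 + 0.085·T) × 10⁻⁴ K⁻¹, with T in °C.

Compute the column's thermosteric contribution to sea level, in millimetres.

Δh ≈ 153 mm

Layer 1: α = (0.71 + 0.085×23)×10⁻⁴ = 2.665×10⁻⁴ K⁻¹
Layer 2: α = (0.71 + 0.085×17)×10⁻⁴ = 2.155×10⁻⁴ K⁻¹
Layer 3: α = (0.71 + 0.085×9.2)×10⁻⁴ = 1.492×10⁻⁴ K⁻¹
Layer 4: α = (0.71 + 0.085×1.7)×10⁻⁴ = 0.8545×10⁻⁴ K⁻¹
0–220 m: 220 × 0.66 × 2.665×10⁻⁴ = 0.0386958 m
220–380 m: 2.155×10⁻⁴ × 1.4 × 160 = 0.048272 m
380–1120 m: 740 × 0.37 × 1.492×10⁻⁴ = 0.04085096 m
Layer 4: 0.8545×10⁻⁴ × 430 × 0.68 = 0.02498558 m
Δh = 0.0386958 + 0.048272 + 0.04085096 + 0.02498558 = 0.15280434 m ≈ 153 mm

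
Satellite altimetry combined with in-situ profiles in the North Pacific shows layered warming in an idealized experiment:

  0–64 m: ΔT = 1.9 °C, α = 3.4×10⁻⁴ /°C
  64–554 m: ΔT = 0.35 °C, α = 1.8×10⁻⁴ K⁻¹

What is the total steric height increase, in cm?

3.4×10⁻⁴ × 1.9 × 64 = 0.041344 m
Layer 2: 1.8×10⁻⁴ × 0.35 × 490 = 0.03087 m
Δh = 0.041344 + 0.03087 = 0.072214 m ≈ 7.22 cm

7.22 cm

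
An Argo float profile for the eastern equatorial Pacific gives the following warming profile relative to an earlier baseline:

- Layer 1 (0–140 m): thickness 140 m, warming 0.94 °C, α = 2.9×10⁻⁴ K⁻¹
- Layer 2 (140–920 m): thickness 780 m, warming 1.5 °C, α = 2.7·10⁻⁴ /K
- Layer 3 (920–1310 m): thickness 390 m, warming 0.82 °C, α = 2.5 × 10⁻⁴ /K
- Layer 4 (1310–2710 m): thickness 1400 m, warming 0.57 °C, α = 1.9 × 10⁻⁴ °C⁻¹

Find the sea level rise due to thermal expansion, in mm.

Δh = 586 mm

Layer 1: 140 × 2.9×10⁻⁴ × 0.94 = 0.038164 m
2.7×10⁻⁴ × 780 × 1.5 = 0.31590 m
Layer 3: 390 × 2.5×10⁻⁴ × 0.82 = 0.07995 m
1310–2710 m: 0.57 × 1.9×10⁻⁴ × 1400 = 0.15162 m
Δh = 0.038164 + 0.31590 + 0.07995 + 0.15162 = 0.585634 m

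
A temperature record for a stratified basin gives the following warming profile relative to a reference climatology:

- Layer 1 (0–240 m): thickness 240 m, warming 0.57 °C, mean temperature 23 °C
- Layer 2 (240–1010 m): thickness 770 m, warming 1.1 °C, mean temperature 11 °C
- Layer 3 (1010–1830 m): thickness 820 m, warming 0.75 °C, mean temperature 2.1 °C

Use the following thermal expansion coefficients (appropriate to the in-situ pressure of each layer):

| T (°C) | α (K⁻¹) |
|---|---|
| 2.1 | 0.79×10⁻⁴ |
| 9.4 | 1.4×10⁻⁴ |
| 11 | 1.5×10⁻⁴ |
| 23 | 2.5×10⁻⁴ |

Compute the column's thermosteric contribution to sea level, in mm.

Δh = 210 mm

Layer 1 at 23 °C → α = 2.5×10⁻⁴ K⁻¹
Layer 2 at 11 °C → α = 1.5×10⁻⁴ K⁻¹
Layer 3 at 2.1 °C → α = 0.79×10⁻⁴ K⁻¹
0–240 m: 240 × 2.5×10⁻⁴ × 0.57 = 0.03420 m
Layer 2: 770 × 1.5×10⁻⁴ × 1.1 = 0.12705 m
Layer 3: 0.75 × 820 × 0.79×10⁻⁴ = 0.048585 m
Δh = 0.03420 + 0.12705 + 0.048585 = 0.209835 m ≈ 210 mm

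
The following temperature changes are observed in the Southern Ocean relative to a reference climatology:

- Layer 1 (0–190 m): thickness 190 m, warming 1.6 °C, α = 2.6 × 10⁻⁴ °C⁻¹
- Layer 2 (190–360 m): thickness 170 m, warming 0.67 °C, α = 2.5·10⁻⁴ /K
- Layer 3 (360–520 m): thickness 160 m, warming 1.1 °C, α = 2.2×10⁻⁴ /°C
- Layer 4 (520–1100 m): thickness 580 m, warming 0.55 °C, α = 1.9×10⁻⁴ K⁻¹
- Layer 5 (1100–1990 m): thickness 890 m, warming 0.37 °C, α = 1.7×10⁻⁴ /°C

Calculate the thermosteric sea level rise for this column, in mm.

0–190 m: 1.6 × 2.6×10⁻⁴ × 190 = 0.07904 m
190–360 m: 2.5×10⁻⁴ × 0.67 × 170 = 0.028475 m
160 × 2.2×10⁻⁴ × 1.1 = 0.03872 m
520–1100 m: 580 × 1.9×10⁻⁴ × 0.55 = 0.06061 m
890 × 0.37 × 1.7×10⁻⁴ = 0.055981 m
Δh = 0.07904 + 0.028475 + 0.03872 + 0.06061 + 0.055981 = 0.262826 m ≈ 260 mm

260 mm of thermosteric rise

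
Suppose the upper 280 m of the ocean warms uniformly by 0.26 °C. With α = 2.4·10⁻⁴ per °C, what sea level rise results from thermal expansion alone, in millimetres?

17.5 mm

Δh = αΔT·H = 2.4×10⁻⁴ × 0.26 × 280 = 0.017472 m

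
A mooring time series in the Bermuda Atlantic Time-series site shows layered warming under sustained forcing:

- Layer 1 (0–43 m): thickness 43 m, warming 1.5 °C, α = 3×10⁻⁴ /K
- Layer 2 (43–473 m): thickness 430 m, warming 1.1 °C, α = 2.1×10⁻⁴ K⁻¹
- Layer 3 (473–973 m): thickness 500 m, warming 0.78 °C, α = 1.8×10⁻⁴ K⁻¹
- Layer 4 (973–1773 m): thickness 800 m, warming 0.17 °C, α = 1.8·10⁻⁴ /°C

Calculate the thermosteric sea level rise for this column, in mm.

3×10⁻⁴ × 1.5 × 43 = 0.01935 m
Layer 2: 430 × 2.1×10⁻⁴ × 1.1 = 0.09933 m
Layer 3: 0.78 × 500 × 1.8×10⁻⁴ = 0.07020 m
0.17 × 800 × 1.8×10⁻⁴ = 0.02448 m
Δh = 0.01935 + 0.09933 + 0.07020 + 0.02448 = 0.21336 m

about 210 mm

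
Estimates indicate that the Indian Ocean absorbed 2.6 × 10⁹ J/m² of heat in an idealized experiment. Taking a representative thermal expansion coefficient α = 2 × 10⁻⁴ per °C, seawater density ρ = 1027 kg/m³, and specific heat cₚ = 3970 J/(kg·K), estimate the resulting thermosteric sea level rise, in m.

Δh = 0.128 m

Δh = αQ/(ρcₚ) = 2×10⁻⁴ × 2.6×10⁹ / (1027 × 3970) ≈ 0.12754 m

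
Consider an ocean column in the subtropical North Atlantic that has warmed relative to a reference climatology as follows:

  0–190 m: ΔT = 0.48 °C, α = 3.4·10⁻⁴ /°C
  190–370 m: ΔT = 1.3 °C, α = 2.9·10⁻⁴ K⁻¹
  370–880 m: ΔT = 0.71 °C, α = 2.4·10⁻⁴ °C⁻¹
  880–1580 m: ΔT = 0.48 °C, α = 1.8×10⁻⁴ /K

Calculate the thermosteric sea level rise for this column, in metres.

0–190 m: 3.4×10⁻⁴ × 0.48 × 190 = 0.031008 m
Layer 2: 2.9×10⁻⁴ × 180 × 1.3 = 0.06786 m
510 × 2.4×10⁻⁴ × 0.71 = 0.086904 m
880–1580 m: 1.8×10⁻⁴ × 700 × 0.48 = 0.06048 m
Δh = 0.031008 + 0.06786 + 0.086904 + 0.06048 = 0.246252 m ≈ 0.25 m

0.25 m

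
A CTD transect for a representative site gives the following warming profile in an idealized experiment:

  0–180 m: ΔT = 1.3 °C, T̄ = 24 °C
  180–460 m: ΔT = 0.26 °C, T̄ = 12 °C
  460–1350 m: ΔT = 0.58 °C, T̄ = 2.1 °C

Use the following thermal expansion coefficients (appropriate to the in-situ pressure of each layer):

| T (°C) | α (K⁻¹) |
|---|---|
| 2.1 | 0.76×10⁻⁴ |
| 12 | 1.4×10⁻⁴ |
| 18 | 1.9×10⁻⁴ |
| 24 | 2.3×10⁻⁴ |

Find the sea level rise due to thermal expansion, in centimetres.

Δh = 10 cm

Layer 1 at 24 °C → α = 2.3×10⁻⁴ K⁻¹
Layer 2 at 12 °C → α = 1.4×10⁻⁴ K⁻¹
Layer 3 at 2.1 °C → α = 0.76×10⁻⁴ K⁻¹
Layer 1: 2.3×10⁻⁴ × 180 × 1.3 = 0.05382 m
180–460 m: 280 × 0.26 × 1.4×10⁻⁴ = 0.010192 m
0.58 × 890 × 0.76×10⁻⁴ = 0.0392312 m
Δh = 0.05382 + 0.010192 + 0.0392312 = 0.1032432 m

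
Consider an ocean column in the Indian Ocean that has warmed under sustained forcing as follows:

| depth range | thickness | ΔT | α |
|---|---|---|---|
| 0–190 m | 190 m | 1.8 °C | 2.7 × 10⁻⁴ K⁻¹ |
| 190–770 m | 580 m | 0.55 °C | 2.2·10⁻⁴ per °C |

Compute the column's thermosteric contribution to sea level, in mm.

190 × 2.7×10⁻⁴ × 1.8 = 0.09234 m
Layer 2: 2.2×10⁻⁴ × 580 × 0.55 = 0.07018 m
Δh = 0.09234 + 0.07018 = 0.16252 m

Δh ≈ 163 mm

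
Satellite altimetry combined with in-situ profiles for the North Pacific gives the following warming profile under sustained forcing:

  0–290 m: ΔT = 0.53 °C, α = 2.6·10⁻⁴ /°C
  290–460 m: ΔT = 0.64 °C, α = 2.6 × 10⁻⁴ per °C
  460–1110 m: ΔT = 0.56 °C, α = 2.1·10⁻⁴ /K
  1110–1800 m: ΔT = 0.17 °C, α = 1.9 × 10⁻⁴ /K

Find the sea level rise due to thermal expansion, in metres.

about 0.167 m

Layer 1: 2.6×10⁻⁴ × 0.53 × 290 = 0.039962 m
290–460 m: 2.6×10⁻⁴ × 0.64 × 170 = 0.028288 m
Layer 3: 0.56 × 2.1×10⁻⁴ × 650 = 0.07644 m
1110–1800 m: 0.17 × 690 × 1.9×10⁻⁴ = 0.022287 m
Δh = 0.039962 + 0.028288 + 0.07644 + 0.022287 = 0.166977 m ≈ 0.167 m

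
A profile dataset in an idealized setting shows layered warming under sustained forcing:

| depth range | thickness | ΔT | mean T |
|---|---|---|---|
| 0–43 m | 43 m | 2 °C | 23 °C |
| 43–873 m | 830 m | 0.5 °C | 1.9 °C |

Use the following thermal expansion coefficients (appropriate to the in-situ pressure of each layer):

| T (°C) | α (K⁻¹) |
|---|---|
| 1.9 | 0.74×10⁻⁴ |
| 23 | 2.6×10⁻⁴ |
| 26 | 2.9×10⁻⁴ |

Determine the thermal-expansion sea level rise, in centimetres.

about 5.31 cm

Layer 1 at 23 °C → α = 2.6×10⁻⁴ K⁻¹
Layer 2 at 1.9 °C → α = 0.74×10⁻⁴ K⁻¹
Layer 1: 2 × 2.6×10⁻⁴ × 43 = 0.02236 m
830 × 0.5 × 0.74×10⁻⁴ = 0.03071 m
Δh = 0.02236 + 0.03071 = 0.05307 m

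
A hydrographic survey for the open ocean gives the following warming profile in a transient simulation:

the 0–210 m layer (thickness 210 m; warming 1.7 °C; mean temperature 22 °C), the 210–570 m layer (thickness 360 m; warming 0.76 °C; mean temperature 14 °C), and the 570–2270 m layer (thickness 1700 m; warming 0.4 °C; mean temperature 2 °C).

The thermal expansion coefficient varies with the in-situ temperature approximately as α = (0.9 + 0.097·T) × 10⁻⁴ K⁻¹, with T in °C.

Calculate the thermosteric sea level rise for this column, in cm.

24 cm

Layer 1: α = (0.9 + 0.097×22)×10⁻⁴ = 3.034×10⁻⁴ K⁻¹
Layer 2: α = (0.9 + 0.097×14)×10⁻⁴ = 2.258×10⁻⁴ K⁻¹
Layer 3: α = (0.9 + 0.097×2)×10⁻⁴ = 1.094×10⁻⁴ K⁻¹
Layer 1: 1.7 × 210 × 3.034×10⁻⁴ = 0.1083138 m
210–570 m: 360 × 2.258×10⁻⁴ × 0.76 = 0.06177888 m
0.4 × 1.094×10⁻⁴ × 1700 = 0.074392 m
Δh = 0.1083138 + 0.06177888 + 0.074392 = 0.24448468 m ≈ 24 cm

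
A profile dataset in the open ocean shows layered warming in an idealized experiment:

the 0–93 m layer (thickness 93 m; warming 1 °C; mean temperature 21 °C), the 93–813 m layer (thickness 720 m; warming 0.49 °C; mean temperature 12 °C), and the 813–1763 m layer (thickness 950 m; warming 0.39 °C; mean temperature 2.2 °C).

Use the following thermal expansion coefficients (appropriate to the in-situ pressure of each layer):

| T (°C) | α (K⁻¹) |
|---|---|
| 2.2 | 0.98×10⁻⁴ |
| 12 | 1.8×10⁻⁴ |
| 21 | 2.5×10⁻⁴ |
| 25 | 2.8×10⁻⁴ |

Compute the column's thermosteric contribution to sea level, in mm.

123 mm of thermosteric rise

Layer 1 at 21 °C → α = 2.5×10⁻⁴ K⁻¹
Layer 2 at 12 °C → α = 1.8×10⁻⁴ K⁻¹
Layer 3 at 2.2 °C → α = 0.98×10⁻⁴ K⁻¹
0–93 m: 1 × 2.5×10⁻⁴ × 93 = 0.02325 m
93–813 m: 720 × 1.8×10⁻⁴ × 0.49 = 0.063504 m
Layer 3: 0.98×10⁻⁴ × 0.39 × 950 = 0.036309 m
Δh = 0.02325 + 0.063504 + 0.036309 = 0.123063 m ≈ 123 mm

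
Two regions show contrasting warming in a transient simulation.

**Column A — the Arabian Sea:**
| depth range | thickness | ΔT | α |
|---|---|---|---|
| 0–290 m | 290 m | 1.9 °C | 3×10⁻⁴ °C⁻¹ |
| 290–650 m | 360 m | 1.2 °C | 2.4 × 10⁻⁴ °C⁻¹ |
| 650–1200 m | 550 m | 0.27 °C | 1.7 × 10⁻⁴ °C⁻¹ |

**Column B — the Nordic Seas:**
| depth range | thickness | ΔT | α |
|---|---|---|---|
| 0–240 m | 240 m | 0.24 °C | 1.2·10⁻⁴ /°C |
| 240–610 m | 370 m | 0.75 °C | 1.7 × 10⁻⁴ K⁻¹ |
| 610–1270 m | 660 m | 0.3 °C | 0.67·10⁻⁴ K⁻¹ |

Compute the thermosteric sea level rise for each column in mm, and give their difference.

Δh_A ≈ 290 mm, Δh_B ≈ 67 mm; difference ≈ 230 mm

A Layer 1: 290 × 3×10⁻⁴ × 1.9 = 0.16530 m
A 290–650 m: 360 × 2.4×10⁻⁴ × 1.2 = 0.10368 m
A Layer 3: 1.7×10⁻⁴ × 550 × 0.27 = 0.025245 m
A total: 0.294225 m
B 0.24 × 240 × 1.2×10⁻⁴ = 0.006912 m
B 240–610 m: 0.75 × 1.7×10⁻⁴ × 370 = 0.047175 m
B 610–1270 m: 0.3 × 660 × 0.67×10⁻⁴ = 0.013266 m
B total: 0.067353 m
Difference: 0.294225 − 0.067353 = 0.226872 m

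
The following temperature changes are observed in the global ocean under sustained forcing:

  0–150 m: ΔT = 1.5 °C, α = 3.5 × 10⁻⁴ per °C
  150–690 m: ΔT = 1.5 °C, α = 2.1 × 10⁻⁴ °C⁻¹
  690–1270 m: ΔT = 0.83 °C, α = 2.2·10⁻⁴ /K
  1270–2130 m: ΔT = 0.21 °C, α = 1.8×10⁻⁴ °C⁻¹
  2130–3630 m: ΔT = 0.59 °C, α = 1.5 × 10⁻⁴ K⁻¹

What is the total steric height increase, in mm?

520 mm of thermosteric rise

150 × 1.5 × 3.5×10⁻⁴ = 0.07875 m
1.5 × 2.1×10⁻⁴ × 540 = 0.17010 m
690–1270 m: 2.2×10⁻⁴ × 0.83 × 580 = 0.105908 m
1.8×10⁻⁴ × 0.21 × 860 = 0.032508 m
Layer 5: 0.59 × 1500 × 1.5×10⁻⁴ = 0.13275 m
Δh = 0.07875 + 0.17010 + 0.105908 + 0.032508 + 0.13275 = 0.520016 m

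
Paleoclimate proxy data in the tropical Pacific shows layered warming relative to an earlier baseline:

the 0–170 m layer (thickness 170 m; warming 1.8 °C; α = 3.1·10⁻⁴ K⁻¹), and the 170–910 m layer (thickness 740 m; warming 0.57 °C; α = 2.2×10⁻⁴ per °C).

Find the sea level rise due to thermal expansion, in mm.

0–170 m: 1.8 × 170 × 3.1×10⁻⁴ = 0.09486 m
0.57 × 2.2×10⁻⁴ × 740 = 0.092796 m
Δh = 0.09486 + 0.092796 = 0.187656 m ≈ 190 mm

about 190 mm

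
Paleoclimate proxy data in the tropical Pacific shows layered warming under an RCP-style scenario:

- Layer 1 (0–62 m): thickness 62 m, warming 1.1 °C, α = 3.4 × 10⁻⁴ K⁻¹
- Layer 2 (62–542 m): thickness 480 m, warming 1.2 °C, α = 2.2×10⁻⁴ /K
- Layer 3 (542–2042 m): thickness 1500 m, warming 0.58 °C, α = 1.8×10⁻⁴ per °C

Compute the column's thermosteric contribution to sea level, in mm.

about 307 mm

3.4×10⁻⁴ × 1.1 × 62 = 0.023188 m
480 × 1.2 × 2.2×10⁻⁴ = 0.12672 m
1500 × 1.8×10⁻⁴ × 0.58 = 0.15660 m
Δh = 0.023188 + 0.12672 + 0.15660 = 0.306508 m ≈ 307 mm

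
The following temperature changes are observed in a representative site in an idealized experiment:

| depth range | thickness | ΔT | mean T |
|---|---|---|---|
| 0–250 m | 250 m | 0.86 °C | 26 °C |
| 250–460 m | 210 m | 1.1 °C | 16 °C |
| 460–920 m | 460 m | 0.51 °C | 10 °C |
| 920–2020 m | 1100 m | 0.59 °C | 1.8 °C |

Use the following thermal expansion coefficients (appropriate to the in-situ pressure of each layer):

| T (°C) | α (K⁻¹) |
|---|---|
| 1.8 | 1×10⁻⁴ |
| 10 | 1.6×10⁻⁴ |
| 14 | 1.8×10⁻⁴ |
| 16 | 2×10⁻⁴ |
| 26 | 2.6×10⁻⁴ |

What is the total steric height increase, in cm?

Layer 1 at 26 °C → α = 2.6×10⁻⁴ K⁻¹
Layer 2 at 16 °C → α = 2×10⁻⁴ K⁻¹
Layer 3 at 10 °C → α = 1.6×10⁻⁴ K⁻¹
Layer 4 at 1.8 °C → α = 1×10⁻⁴ K⁻¹
2.6×10⁻⁴ × 250 × 0.86 = 0.05590 m
2×10⁻⁴ × 1.1 × 210 = 0.04620 m
460–920 m: 460 × 0.51 × 1.6×10⁻⁴ = 0.037536 m
0.59 × 1×10⁻⁴ × 1100 = 0.06490 m
Δh = 0.05590 + 0.04620 + 0.037536 + 0.06490 = 0.204536 m ≈ 20.5 cm

20.5 cm of thermosteric rise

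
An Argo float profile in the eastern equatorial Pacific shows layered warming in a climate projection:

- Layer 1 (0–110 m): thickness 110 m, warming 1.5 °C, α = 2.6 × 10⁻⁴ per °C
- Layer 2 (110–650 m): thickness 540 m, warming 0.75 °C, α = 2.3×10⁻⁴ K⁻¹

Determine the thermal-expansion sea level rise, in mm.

Layer 1: 110 × 2.6×10⁻⁴ × 1.5 = 0.04290 m
110–650 m: 0.75 × 540 × 2.3×10⁻⁴ = 0.09315 m
Δh = 0.04290 + 0.09315 = 0.13605 m ≈ 140 mm

140 mm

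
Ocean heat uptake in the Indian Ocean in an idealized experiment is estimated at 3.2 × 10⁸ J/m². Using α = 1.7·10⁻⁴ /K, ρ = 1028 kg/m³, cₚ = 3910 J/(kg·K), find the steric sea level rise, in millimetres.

Δh = 13.5 mm

Δh = αQ/(ρcₚ) = 1.7×10⁻⁴ × 3.2×10⁸ / (1028 × 3910) ≈ 0.013534 m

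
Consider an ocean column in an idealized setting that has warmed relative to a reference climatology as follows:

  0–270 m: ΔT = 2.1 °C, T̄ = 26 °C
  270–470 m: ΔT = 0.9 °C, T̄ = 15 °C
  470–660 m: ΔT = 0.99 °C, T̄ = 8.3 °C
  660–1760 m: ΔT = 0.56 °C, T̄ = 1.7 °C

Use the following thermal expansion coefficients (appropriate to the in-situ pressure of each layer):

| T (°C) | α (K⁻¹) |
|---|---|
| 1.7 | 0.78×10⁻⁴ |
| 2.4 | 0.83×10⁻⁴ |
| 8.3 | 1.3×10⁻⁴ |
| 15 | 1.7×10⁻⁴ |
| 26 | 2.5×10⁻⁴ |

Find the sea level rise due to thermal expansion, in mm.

245 mm of thermosteric rise

Layer 1 at 26 °C → α = 2.5×10⁻⁴ K⁻¹
Layer 2 at 15 °C → α = 1.7×10⁻⁴ K⁻¹
Layer 3 at 8.3 °C → α = 1.3×10⁻⁴ K⁻¹
Layer 4 at 1.7 °C → α = 0.78×10⁻⁴ K⁻¹
270 × 2.5×10⁻⁴ × 2.1 = 0.14175 m
270–470 m: 0.9 × 200 × 1.7×10⁻⁴ = 0.03060 m
Layer 3: 1.3×10⁻⁴ × 0.99 × 190 = 0.024453 m
Layer 4: 1100 × 0.78×10⁻⁴ × 0.56 = 0.048048 m
Δh = 0.14175 + 0.03060 + 0.024453 + 0.048048 = 0.244851 m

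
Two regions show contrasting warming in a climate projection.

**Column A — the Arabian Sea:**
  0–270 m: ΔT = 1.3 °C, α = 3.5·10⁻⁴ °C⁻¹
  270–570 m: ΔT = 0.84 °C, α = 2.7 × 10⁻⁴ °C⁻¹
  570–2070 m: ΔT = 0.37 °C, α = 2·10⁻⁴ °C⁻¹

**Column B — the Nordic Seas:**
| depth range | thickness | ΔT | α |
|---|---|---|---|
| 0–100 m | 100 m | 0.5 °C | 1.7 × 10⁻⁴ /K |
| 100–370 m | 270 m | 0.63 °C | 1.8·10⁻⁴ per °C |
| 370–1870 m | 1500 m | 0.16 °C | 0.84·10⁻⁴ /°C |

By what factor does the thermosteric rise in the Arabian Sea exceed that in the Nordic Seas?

A 3.5×10⁻⁴ × 1.3 × 270 = 0.12285 m
A 270–570 m: 300 × 0.84 × 2.7×10⁻⁴ = 0.06804 m
A 2×10⁻⁴ × 1500 × 0.37 = 0.11100 m
A total: 0.30189 m
B 100 × 1.7×10⁻⁴ × 0.5 = 0.00850 m
B Layer 2: 0.63 × 270 × 1.8×10⁻⁴ = 0.030618 m
B Layer 3: 1500 × 0.16 × 0.84×10⁻⁴ = 0.02016 m
B total: 0.059278 m
Ratio: 0.30189 / 0.059278 ≈ 5.093

≈ 5.09×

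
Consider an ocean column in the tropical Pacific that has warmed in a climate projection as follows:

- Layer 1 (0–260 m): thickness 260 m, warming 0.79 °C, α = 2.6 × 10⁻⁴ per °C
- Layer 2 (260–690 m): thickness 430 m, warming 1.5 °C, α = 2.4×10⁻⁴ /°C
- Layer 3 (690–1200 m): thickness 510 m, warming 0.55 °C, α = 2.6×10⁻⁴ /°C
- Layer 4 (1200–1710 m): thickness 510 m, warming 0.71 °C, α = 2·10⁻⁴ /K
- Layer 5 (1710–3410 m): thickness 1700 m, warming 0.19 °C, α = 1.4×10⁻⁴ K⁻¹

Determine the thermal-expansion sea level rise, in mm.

400 mm of thermosteric rise

Layer 1: 2.6×10⁻⁴ × 0.79 × 260 = 0.053404 m
1.5 × 2.4×10⁻⁴ × 430 = 0.15480 m
690–1200 m: 0.55 × 510 × 2.6×10⁻⁴ = 0.07293 m
1200–1710 m: 510 × 0.71 × 2×10⁻⁴ = 0.07242 m
1710–3410 m: 1.4×10⁻⁴ × 0.19 × 1700 = 0.04522 m
Δh = 0.053404 + 0.15480 + 0.07293 + 0.07242 + 0.04522 = 0.398774 m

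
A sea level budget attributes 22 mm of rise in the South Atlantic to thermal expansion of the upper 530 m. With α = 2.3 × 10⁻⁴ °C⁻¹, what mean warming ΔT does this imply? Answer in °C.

ΔT = Δh/(αH) = 0.022 / (2.3×10⁻⁴ × 530) ≈ 0.1805 °C

0.18 °C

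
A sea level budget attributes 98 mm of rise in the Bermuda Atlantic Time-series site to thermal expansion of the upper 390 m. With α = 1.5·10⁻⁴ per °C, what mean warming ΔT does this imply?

about 1.68 K

ΔT = Δh/(αH) = 0.098 / (1.5×10⁻⁴ × 390) ≈ 1.675 K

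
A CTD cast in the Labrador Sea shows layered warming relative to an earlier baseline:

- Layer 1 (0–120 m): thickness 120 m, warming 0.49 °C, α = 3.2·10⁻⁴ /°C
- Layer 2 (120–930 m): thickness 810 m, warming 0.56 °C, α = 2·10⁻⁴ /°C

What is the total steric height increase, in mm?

110 mm

Layer 1: 120 × 3.2×10⁻⁴ × 0.49 = 0.018816 m
Layer 2: 810 × 0.56 × 2×10⁻⁴ = 0.09072 m
Δh = 0.018816 + 0.09072 = 0.109536 m ≈ 110 mm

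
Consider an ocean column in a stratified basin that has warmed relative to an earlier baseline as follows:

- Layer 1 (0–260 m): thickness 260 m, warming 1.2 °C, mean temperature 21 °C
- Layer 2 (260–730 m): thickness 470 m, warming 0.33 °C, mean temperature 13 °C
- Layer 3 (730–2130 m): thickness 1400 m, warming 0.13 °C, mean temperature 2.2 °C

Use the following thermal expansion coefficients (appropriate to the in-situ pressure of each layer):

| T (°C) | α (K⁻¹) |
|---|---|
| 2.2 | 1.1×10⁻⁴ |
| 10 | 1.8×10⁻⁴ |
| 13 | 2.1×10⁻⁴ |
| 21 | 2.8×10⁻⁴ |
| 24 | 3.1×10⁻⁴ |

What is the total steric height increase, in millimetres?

Layer 1 at 21 °C → α = 2.8×10⁻⁴ K⁻¹
Layer 2 at 13 °C → α = 2.1×10⁻⁴ K⁻¹
Layer 3 at 2.2 °C → α = 1.1×10⁻⁴ K⁻¹
1.2 × 2.8×10⁻⁴ × 260 = 0.08736 m
Layer 2: 470 × 2.1×10⁻⁴ × 0.33 = 0.032571 m
Layer 3: 1400 × 1.1×10⁻⁴ × 0.13 = 0.02002 m
Δh = 0.08736 + 0.032571 + 0.02002 = 0.139951 m

Δh = 140 mm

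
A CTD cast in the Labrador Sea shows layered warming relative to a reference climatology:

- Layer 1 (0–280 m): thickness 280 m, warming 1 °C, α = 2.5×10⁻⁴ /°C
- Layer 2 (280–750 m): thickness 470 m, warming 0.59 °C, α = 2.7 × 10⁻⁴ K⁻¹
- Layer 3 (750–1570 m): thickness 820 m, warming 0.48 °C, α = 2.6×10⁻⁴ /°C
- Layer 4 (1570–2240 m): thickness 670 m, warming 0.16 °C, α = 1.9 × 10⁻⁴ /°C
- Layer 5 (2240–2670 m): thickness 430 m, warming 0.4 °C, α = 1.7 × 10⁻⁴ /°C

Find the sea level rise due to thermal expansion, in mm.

about 297 mm

0–280 m: 1 × 2.5×10⁻⁴ × 280 = 0.07000 m
280–750 m: 470 × 0.59 × 2.7×10⁻⁴ = 0.074871 m
750–1570 m: 2.6×10⁻⁴ × 0.48 × 820 = 0.102336 m
Layer 4: 0.16 × 670 × 1.9×10⁻⁴ = 0.020368 m
0.4 × 430 × 1.7×10⁻⁴ = 0.02924 m
Δh = 0.07000 + 0.074871 + 0.102336 + 0.020368 + 0.02924 = 0.296815 m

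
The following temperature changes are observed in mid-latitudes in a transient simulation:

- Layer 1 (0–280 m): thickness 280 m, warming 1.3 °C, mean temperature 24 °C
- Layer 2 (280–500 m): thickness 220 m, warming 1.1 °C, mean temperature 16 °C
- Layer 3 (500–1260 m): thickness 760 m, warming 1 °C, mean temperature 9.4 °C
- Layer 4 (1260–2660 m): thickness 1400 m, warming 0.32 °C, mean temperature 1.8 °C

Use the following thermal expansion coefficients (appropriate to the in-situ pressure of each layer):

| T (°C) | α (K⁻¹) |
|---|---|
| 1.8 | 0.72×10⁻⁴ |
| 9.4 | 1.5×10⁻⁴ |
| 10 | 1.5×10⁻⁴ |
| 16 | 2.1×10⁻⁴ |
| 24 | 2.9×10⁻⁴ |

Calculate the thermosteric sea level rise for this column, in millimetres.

about 300 mm

Layer 1 at 24 °C → α = 2.9×10⁻⁴ K⁻¹
Layer 2 at 16 °C → α = 2.1×10⁻⁴ K⁻¹
Layer 3 at 9.4 °C → α = 1.5×10⁻⁴ K⁻¹
Layer 4 at 1.8 °C → α = 0.72×10⁻⁴ K⁻¹
Layer 1: 2.9×10⁻⁴ × 1.3 × 280 = 0.10556 m
280–500 m: 2.1×10⁻⁴ × 220 × 1.1 = 0.05082 m
1 × 760 × 1.5×10⁻⁴ = 0.11400 m
Layer 4: 0.72×10⁻⁴ × 1400 × 0.32 = 0.032256 m
Δh = 0.10556 + 0.05082 + 0.11400 + 0.032256 = 0.302636 m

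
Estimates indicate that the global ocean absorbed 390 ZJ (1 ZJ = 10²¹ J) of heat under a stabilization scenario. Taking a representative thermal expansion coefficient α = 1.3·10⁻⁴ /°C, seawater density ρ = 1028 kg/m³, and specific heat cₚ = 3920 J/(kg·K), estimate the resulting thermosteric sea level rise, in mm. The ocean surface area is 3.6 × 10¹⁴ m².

about 34.9 mm

Per unit area: Q = 390×10²¹ / (3.6×10¹⁴) ≈ 1.083×10⁹ J/m²
Δh = αQ/(ρcₚ) = 1.3×10⁻⁴ × 1.083×10⁹ / (1028 × 3920) ≈ 0.034938 m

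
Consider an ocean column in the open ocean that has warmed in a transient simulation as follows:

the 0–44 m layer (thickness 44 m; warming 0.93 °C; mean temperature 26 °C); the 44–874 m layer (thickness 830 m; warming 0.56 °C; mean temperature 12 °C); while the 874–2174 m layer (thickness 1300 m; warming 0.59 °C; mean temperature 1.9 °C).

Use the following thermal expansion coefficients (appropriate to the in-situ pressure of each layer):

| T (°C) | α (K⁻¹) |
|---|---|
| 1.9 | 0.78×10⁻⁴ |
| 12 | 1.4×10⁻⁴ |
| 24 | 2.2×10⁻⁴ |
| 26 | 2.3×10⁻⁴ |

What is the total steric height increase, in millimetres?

about 134 mm

Layer 1 at 26 °C → α = 2.3×10⁻⁴ K⁻¹
Layer 2 at 12 °C → α = 1.4×10⁻⁴ K⁻¹
Layer 3 at 1.9 °C → α = 0.78×10⁻⁴ K⁻¹
0–44 m: 44 × 0.93 × 2.3×10⁻⁴ = 0.0094116 m
Layer 2: 0.56 × 830 × 1.4×10⁻⁴ = 0.065072 m
874–2174 m: 1300 × 0.59 × 0.78×10⁻⁴ = 0.059826 m
Δh = 0.0094116 + 0.065072 + 0.059826 = 0.1343096 m ≈ 134 mm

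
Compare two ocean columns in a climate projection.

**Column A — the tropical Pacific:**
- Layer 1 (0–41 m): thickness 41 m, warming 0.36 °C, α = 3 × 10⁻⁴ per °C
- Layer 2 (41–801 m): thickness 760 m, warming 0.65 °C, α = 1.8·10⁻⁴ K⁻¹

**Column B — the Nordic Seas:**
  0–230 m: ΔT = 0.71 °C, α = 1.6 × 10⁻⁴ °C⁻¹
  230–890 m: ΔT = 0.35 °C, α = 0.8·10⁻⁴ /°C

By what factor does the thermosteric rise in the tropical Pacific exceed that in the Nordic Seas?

A Layer 1: 0.36 × 3×10⁻⁴ × 41 = 0.004428 m
A 0.65 × 1.8×10⁻⁴ × 760 = 0.08892 m
A total: 0.093348 m
B 0–230 m: 230 × 0.71 × 1.6×10⁻⁴ = 0.026128 m
B 230–890 m: 0.35 × 660 × 0.8×10⁻⁴ = 0.01848 m
B total: 0.044608 m
Ratio: 0.093348 / 0.044608 ≈ 2.093

2.1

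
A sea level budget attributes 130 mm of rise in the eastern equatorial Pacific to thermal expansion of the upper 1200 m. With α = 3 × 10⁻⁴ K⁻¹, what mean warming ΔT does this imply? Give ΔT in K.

0.361 K

ΔT = Δh/(αH) = 0.13 / (3×10⁻⁴ × 1200) ≈ 0.3611 K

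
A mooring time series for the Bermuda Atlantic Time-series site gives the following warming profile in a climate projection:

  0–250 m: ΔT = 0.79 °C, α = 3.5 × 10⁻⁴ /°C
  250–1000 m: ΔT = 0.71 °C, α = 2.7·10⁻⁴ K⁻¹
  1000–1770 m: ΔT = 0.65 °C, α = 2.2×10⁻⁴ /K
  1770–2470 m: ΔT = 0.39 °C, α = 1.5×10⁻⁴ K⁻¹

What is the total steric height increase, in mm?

364 mm of thermosteric rise

Layer 1: 0.79 × 250 × 3.5×10⁻⁴ = 0.069125 m
750 × 0.71 × 2.7×10⁻⁴ = 0.143775 m
1000–1770 m: 2.2×10⁻⁴ × 0.65 × 770 = 0.11011 m
1770–2470 m: 0.39 × 1.5×10⁻⁴ × 700 = 0.04095 m
Δh = 0.069125 + 0.143775 + 0.11011 + 0.04095 = 0.36396 m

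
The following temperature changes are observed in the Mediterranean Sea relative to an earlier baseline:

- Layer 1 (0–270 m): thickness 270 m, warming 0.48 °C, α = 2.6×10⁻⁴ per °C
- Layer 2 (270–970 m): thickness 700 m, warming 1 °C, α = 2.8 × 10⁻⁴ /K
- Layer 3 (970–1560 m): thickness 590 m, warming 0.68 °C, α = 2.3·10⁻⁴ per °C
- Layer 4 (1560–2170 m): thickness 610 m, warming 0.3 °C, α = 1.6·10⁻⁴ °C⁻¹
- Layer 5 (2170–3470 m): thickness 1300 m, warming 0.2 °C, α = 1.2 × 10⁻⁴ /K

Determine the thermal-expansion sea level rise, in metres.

Δh = 0.382 m

0–270 m: 0.48 × 2.6×10⁻⁴ × 270 = 0.033696 m
Layer 2: 1 × 700 × 2.8×10⁻⁴ = 0.19600 m
0.68 × 590 × 2.3×10⁻⁴ = 0.092276 m
1560–2170 m: 0.3 × 1.6×10⁻⁴ × 610 = 0.02928 m
Layer 5: 0.2 × 1.2×10⁻⁴ × 1300 = 0.03120 m
Δh = 0.033696 + 0.19600 + 0.092276 + 0.02928 + 0.03120 = 0.382452 m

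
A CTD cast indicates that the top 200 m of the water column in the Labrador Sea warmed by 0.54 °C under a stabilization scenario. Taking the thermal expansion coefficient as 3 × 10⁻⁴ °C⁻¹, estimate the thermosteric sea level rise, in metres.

Δh = αΔT·H = 3×10⁻⁴ × 0.54 × 200 = 0.03240 m

about 0.032 m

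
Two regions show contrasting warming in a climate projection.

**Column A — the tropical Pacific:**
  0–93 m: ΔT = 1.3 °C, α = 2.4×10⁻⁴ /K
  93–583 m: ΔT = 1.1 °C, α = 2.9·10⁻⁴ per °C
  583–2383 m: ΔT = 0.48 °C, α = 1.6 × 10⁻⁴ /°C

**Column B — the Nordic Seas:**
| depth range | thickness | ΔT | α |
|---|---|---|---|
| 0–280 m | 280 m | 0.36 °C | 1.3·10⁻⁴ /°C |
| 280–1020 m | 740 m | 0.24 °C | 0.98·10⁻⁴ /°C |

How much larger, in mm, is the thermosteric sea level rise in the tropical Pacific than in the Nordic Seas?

A Layer 1: 1.3 × 2.4×10⁻⁴ × 93 = 0.029016 m
A 93–583 m: 2.9×10⁻⁴ × 490 × 1.1 = 0.15631 m
A Layer 3: 1.6×10⁻⁴ × 0.48 × 1800 = 0.13824 m
A total: 0.323566 m
B 1.3×10⁻⁴ × 280 × 0.36 = 0.013104 m
B 0.98×10⁻⁴ × 0.24 × 740 = 0.0174048 m
B total: 0.0305088 m
Difference: 0.323566 − 0.0305088 = 0.2930572 m

Δh_A − Δh_B ≈ 293 mm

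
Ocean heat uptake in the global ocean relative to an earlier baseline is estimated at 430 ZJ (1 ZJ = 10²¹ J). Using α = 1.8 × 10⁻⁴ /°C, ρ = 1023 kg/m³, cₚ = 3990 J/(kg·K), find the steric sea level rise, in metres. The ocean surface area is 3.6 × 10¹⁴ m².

Δh = 0.0527 m

Per unit area: Q = 430×10²¹ / (3.6×10¹⁴) ≈ 1.194×10⁹ J/m²
Δh = αQ/(ρcₚ) = 1.8×10⁻⁴ × 1.194×10⁹ / (1023 × 3990) ≈ 0.052654 m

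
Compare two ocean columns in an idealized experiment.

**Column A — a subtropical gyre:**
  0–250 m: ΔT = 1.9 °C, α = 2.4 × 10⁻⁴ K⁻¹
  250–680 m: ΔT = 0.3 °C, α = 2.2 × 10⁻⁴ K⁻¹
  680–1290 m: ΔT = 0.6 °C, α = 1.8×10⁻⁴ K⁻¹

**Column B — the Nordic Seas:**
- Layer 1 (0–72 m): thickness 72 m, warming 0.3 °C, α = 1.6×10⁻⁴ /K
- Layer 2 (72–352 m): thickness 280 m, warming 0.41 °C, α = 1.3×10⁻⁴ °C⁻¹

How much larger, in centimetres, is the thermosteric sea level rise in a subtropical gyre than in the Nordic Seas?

19.0 cm larger

A 250 × 2.4×10⁻⁴ × 1.9 = 0.11400 m
A 0.3 × 430 × 2.2×10⁻⁴ = 0.02838 m
A 610 × 1.8×10⁻⁴ × 0.6 = 0.06588 m
A total: 0.20826 m
B 0–72 m: 72 × 1.6×10⁻⁴ × 0.3 = 0.003456 m
B 0.41 × 280 × 1.3×10⁻⁴ = 0.014924 m
B total: 0.01838 m
Difference: 0.20826 − 0.01838 = 0.18988 m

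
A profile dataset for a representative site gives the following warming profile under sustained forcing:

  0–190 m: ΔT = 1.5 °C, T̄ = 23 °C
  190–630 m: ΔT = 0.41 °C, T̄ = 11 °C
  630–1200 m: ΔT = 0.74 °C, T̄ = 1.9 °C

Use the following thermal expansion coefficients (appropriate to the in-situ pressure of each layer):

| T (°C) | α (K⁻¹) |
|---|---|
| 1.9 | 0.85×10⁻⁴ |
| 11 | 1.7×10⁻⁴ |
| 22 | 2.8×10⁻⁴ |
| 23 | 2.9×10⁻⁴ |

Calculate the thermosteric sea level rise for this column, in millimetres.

Layer 1 at 23 °C → α = 2.9×10⁻⁴ K⁻¹
Layer 2 at 11 °C → α = 1.7×10⁻⁴ K⁻¹
Layer 3 at 1.9 °C → α = 0.85×10⁻⁴ K⁻¹
2.9×10⁻⁴ × 1.5 × 190 = 0.08265 m
1.7×10⁻⁴ × 440 × 0.41 = 0.030668 m
630–1200 m: 570 × 0.85×10⁻⁴ × 0.74 = 0.035853 m
Δh = 0.08265 + 0.030668 + 0.035853 = 0.149171 m ≈ 150 mm

Δh = 150 mm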